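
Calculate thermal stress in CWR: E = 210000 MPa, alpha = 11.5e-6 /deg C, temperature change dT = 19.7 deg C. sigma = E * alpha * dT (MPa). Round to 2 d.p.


sigma = E * alpha * dT
sigma = 210000 * 11.5e-6 * 19.7
sigma = 2.415 * 19.7
sigma = 47.58 MPa

47.58


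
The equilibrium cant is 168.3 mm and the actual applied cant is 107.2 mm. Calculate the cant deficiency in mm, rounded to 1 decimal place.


Cant deficiency = equilibrium cant - actual cant
CD = 168.3 - 107.2
CD = 61.1 mm

61.1


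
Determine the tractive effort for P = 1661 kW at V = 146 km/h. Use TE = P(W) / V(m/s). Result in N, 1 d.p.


Convert: P = 1661 kW = 1661000 W
V = 146 / 3.6 = 40.5556 m/s
TE = 1661000 / 40.5556
TE = 40956.2 N

40956.2


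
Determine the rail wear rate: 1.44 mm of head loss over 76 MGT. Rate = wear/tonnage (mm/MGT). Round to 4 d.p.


Wear rate = total wear / cumulative tonnage
Rate = 1.44 / 76
Rate = 0.0189 mm/MGT

0.0189


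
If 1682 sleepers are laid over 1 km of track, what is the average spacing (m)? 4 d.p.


Spacing = 1000 m / number of sleepers
Spacing = 1000 / 1682
Spacing = 0.5945 m

0.5945


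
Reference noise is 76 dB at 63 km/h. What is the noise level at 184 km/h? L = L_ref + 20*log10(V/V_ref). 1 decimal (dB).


V/V_ref = 184 / 63 = 2.920635
log10(2.920635) = 0.465477
20 * 0.465477 = 9.3095
L = 76 + 9.3095 = 85.3 dB

85.3


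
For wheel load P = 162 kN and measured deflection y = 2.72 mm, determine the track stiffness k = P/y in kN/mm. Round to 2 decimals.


Track stiffness k = P / y
k = 162 / 2.72
k = 59.56 kN/mm

59.56


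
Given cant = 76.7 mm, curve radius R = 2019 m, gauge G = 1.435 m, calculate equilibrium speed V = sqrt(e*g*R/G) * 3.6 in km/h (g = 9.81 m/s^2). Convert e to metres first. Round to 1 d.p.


Convert cant: e = 76.7 mm = 0.0767 m
V_ms = sqrt(0.0767 * 9.81 * 2019 / 1.435)
V_ms = sqrt(1058.641194) = 32.5368 m/s
V = 32.5368 * 3.6 = 117.1 km/h

117.1


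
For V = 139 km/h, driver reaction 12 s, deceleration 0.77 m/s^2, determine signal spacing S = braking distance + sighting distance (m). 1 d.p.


V = 139 / 3.6 = 38.6111 m/s
Braking distance = 38.6111^2 / (2*0.77) = 968.0636 m
Sighting distance = 38.6111 * 12 = 463.3333 m
S = 968.0636 + 463.3333 = 1431.4 m

1431.4


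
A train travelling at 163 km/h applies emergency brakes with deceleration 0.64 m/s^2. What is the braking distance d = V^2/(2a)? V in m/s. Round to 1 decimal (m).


Convert speed: V = 163 / 3.6 = 45.2778 m/s
V^2 = 2050.0772
d = 2050.0772 / (2 * 0.64)
d = 2050.0772 / 1.28
d = 1601.6 m

1601.6


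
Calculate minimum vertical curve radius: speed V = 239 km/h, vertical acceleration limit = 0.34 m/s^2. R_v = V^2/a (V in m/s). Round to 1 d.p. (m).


Convert speed: V = 239 / 3.6 = 66.3889 m/s
V^2 = 4407.4846 m^2/s^2
R_v = 4407.4846 / 0.34
R_v = 12963.2 m

12963.2


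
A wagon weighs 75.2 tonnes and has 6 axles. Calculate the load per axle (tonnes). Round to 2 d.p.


Load per axle = total weight / number of axles
Load = 75.2 / 6
Load = 12.53 tonnes

12.53


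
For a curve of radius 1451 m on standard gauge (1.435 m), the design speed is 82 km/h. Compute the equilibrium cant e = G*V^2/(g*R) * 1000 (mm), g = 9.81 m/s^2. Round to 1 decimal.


Convert speed: V = 82 / 3.6 = 22.7778 m/s
Apply formula: e = 1.435 * 22.7778^2 / (9.81 * 1451)
e = 1.435 * 518.8272 / 14234.31
e = 0.052304 m = 52.3 mm

52.3


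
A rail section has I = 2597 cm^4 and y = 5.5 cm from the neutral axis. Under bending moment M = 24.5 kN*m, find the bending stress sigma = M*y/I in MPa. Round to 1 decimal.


Convert units:
M = 24.5 kN*m = 24500000 N*mm
y = 5.5 cm = 55 mm
I = 2597 cm^4 = 25970000 mm^4
sigma = 24500000 * 55 / 25970000
sigma = 51.9 MPa

51.9


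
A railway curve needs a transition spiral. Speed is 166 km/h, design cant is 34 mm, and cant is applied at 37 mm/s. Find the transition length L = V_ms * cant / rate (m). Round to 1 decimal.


Convert speed: V = 166 / 3.6 = 46.1111 m/s
L = 46.1111 * 34 / 37
L = 1567.7778 / 37
L = 42.4 m

42.4


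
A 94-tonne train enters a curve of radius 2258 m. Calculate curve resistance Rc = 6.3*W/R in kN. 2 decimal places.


Rc = 6.3 * W / R
Rc = 6.3 * 94 / 2258
Rc = 592.2 / 2258
Rc = 0.26 kN

0.26


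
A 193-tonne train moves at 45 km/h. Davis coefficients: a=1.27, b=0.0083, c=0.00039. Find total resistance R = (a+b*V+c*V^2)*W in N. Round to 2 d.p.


b*V = 0.0083 * 45 = 0.3735
c*V^2 = 0.00039 * 2025 = 0.78975
R_per_t = 1.27 + 0.3735 + 0.78975 = 2.43325 N/t
R_total = 2.43325 * 193 = 469.62 N

469.62


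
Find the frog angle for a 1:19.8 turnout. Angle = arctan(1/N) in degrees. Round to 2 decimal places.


1/N = 1/19.8 = 0.050505
angle = arctan(0.050505) = 0.050462 rad
angle = 0.050462 * 180/pi = 2.89 degrees

2.89


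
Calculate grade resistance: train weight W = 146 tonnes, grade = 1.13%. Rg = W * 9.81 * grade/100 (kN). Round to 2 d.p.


Rg = W * 9.81 * grade / 100
Rg = 146 * 9.81 * 1.13 / 100
Rg = 1432.26 * 0.0113
Rg = 16.18 kN

16.18


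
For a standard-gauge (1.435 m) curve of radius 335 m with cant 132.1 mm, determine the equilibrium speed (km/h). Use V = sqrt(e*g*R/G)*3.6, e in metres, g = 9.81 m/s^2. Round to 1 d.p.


Convert cant: e = 132.1 mm = 0.1321 m
V_ms = sqrt(0.1321 * 9.81 * 335 / 1.435)
V_ms = sqrt(302.527411) = 17.3933 m/s
V = 17.3933 * 3.6 = 62.6 km/h

62.6


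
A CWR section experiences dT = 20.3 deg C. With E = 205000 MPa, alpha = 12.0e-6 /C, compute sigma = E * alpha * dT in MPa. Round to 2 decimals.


sigma = E * alpha * dT
sigma = 205000 * 12.0e-6 * 20.3
sigma = 2.46 * 20.3
sigma = 49.94 MPa

49.94


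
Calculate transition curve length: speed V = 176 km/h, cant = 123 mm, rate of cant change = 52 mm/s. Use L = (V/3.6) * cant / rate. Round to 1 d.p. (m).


Convert speed: V = 176 / 3.6 = 48.8889 m/s
L = 48.8889 * 123 / 52
L = 6013.3333 / 52
L = 115.6 m

115.6


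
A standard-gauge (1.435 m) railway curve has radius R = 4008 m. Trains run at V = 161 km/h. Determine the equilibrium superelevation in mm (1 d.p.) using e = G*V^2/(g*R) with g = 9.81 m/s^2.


Convert speed: V = 161 / 3.6 = 44.7222 m/s
Apply formula: e = 1.435 * 44.7222^2 / (9.81 * 4008)
e = 1.435 * 2000.0772 / 39318.48
e = 0.072996 m = 73.0 mm

73.0


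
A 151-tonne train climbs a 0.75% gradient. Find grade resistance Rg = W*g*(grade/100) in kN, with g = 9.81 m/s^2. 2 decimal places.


Rg = W * 9.81 * grade / 100
Rg = 151 * 9.81 * 0.75 / 100
Rg = 1481.31 * 0.0075
Rg = 11.11 kN

11.11


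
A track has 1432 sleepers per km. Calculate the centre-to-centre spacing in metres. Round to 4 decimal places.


Spacing = 1000 m / number of sleepers
Spacing = 1000 / 1432
Spacing = 0.6983 m

0.6983


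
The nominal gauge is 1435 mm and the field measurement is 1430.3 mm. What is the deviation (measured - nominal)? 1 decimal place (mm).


Deviation = measured - nominal
Deviation = 1430.3 - 1435
Deviation = -4.7 mm

-4.7


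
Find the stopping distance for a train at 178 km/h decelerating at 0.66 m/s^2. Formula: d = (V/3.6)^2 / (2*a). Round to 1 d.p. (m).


Convert speed: V = 178 / 3.6 = 49.4444 m/s
V^2 = 2444.7531
d = 2444.7531 / (2 * 0.66)
d = 2444.7531 / 1.32
d = 1852.1 m

1852.1


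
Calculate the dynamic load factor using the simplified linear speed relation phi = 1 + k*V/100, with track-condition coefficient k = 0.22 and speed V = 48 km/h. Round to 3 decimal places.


phi = 1 + k * V / 100
phi = 1 + 0.22 * 48 / 100
phi = 1 + 0.1056
phi = 1.106

1.106


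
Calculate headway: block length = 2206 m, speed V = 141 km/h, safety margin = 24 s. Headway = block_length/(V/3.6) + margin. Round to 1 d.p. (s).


V = 141 / 3.6 = 39.1667 m/s
Block traversal time = 2206 / 39.1667 = 56.3234 s
Headway = 56.3234 + 24
Headway = 80.3 s

80.3


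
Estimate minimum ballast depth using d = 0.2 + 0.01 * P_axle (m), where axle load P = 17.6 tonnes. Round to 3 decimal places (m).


d = 0.2 + 0.01 * 17.6
d = 0.2 + 0.176
d = 0.376 m

0.376


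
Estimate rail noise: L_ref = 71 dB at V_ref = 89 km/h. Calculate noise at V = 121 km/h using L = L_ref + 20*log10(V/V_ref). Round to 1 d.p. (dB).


V/V_ref = 121 / 89 = 1.359551
log10(1.359551) = 0.133395
20 * 0.133395 = 2.6679
L = 71 + 2.6679 = 73.7 dB

73.7


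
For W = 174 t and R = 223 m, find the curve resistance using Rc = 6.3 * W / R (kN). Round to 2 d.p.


Rc = 6.3 * W / R
Rc = 6.3 * 174 / 223
Rc = 1096.2 / 223
Rc = 4.92 kN

4.92


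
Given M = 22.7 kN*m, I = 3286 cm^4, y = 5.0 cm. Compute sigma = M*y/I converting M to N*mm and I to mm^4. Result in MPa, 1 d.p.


Convert units:
M = 22.7 kN*m = 22700000 N*mm
y = 5.0 cm = 50 mm
I = 3286 cm^4 = 32860000 mm^4
sigma = 22700000 * 50 / 32860000
sigma = 34.5 MPa

34.5


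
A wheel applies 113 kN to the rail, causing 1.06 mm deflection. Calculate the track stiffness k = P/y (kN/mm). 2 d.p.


Track stiffness k = P / y
k = 113 / 1.06
k = 106.60 kN/mm

106.60


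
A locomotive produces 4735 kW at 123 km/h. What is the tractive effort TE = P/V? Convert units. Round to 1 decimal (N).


Convert: P = 4735 kW = 4735000 W
V = 123 / 3.6 = 34.1667 m/s
TE = 4735000 / 34.1667
TE = 138585.4 N

138585.4


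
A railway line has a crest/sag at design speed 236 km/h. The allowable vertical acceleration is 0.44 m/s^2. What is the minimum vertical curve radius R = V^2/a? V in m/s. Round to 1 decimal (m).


Convert speed: V = 236 / 3.6 = 65.5556 m/s
V^2 = 4297.5309 m^2/s^2
R_v = 4297.5309 / 0.44
R_v = 9767.1 m

9767.1


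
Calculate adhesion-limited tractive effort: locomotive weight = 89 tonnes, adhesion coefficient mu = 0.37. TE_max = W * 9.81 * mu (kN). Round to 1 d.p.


TE_max = W * g * mu
TE_max = 89 * 9.81 * 0.37
TE_max = 873.09 * 0.37
TE_max = 323.0 kN

323.0


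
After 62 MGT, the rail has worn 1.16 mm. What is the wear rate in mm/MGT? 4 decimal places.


Wear rate = total wear / cumulative tonnage
Rate = 1.16 / 62
Rate = 0.0187 mm/MGT

0.0187


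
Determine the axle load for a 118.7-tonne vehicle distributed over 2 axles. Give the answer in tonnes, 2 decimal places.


Load per axle = total weight / number of axles
Load = 118.7 / 2
Load = 59.35 tonnes

59.35


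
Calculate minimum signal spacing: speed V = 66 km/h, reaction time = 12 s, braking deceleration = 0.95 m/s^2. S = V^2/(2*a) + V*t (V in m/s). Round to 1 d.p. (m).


V = 66 / 3.6 = 18.3333 m/s
Braking distance = 18.3333^2 / (2*0.95) = 176.9006 m
Sighting distance = 18.3333 * 12 = 220.0 m
S = 176.9006 + 220.0 = 396.9 m

396.9


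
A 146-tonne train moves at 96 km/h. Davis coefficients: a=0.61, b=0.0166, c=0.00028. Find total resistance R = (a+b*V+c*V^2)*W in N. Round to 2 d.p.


b*V = 0.0166 * 96 = 1.5936
c*V^2 = 0.00028 * 9216 = 2.58048
R_per_t = 0.61 + 1.5936 + 2.58048 = 4.78408 N/t
R_total = 4.78408 * 146 = 698.48 N

698.48


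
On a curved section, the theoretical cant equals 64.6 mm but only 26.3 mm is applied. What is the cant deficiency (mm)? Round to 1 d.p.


Cant deficiency = equilibrium cant - actual cant
CD = 64.6 - 26.3
CD = 38.3 mm

38.3


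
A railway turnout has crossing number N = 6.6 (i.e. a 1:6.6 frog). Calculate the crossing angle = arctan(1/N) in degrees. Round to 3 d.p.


1/N = 1/6.6 = 0.151515
angle = arctan(0.151515) = 0.150371 rad
angle = 0.150371 * 180/pi = 8.616 degrees

8.616


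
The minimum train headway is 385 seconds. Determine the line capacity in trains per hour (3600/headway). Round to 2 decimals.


Capacity = 3600 / headway
Capacity = 3600 / 385
Capacity = 9.35 trains/hour

9.35


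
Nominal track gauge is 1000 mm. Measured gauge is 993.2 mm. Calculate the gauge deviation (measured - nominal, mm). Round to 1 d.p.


Deviation = measured - nominal
Deviation = 993.2 - 1000
Deviation = -6.8 mm

-6.8


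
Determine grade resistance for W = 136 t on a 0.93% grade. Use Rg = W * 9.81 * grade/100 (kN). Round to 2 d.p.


Rg = W * 9.81 * grade / 100
Rg = 136 * 9.81 * 0.93 / 100
Rg = 1334.16 * 0.0093
Rg = 12.41 kN

12.41


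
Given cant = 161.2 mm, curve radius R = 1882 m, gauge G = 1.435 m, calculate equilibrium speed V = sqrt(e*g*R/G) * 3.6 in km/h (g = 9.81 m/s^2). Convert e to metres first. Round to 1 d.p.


Convert cant: e = 161.2 mm = 0.1612 m
V_ms = sqrt(0.1612 * 9.81 * 1882 / 1.435)
V_ms = sqrt(2073.966623) = 45.5408 m/s
V = 45.5408 * 3.6 = 163.9 km/h

163.9


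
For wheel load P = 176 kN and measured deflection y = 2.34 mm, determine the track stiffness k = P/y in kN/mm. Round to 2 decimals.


Track stiffness k = P / y
k = 176 / 2.34
k = 75.21 kN/mm

75.21


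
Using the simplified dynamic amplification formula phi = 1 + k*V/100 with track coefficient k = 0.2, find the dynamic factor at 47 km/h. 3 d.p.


phi = 1 + k * V / 100
phi = 1 + 0.2 * 47 / 100
phi = 1 + 0.094
phi = 1.094

1.094


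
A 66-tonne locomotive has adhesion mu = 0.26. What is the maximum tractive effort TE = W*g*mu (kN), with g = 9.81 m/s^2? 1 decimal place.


TE_max = W * g * mu
TE_max = 66 * 9.81 * 0.26
TE_max = 647.46 * 0.26
TE_max = 168.3 kN

168.3


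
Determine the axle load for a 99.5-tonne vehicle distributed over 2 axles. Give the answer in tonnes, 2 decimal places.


Load per axle = total weight / number of axles
Load = 99.5 / 2
Load = 49.75 tonnes

49.75


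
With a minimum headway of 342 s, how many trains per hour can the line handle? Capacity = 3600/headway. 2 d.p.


Capacity = 3600 / headway
Capacity = 3600 / 342
Capacity = 10.53 trains/hour

10.53


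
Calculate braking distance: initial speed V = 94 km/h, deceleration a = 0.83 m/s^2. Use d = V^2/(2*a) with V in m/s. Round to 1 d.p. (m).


Convert speed: V = 94 / 3.6 = 26.1111 m/s
V^2 = 681.7901
d = 681.7901 / (2 * 0.83)
d = 681.7901 / 1.66
d = 410.7 m

410.7


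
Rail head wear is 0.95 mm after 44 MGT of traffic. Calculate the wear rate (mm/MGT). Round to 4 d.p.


Wear rate = total wear / cumulative tonnage
Rate = 0.95 / 44
Rate = 0.0216 mm/MGT

0.0216


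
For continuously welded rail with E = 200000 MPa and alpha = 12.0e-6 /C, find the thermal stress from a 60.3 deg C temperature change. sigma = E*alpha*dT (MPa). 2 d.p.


sigma = E * alpha * dT
sigma = 200000 * 12.0e-6 * 60.3
sigma = 2.4 * 60.3
sigma = 144.72 MPa

144.72


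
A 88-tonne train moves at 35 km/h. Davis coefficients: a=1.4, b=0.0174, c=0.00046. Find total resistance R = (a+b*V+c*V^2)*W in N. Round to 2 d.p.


b*V = 0.0174 * 35 = 0.609
c*V^2 = 0.00046 * 1225 = 0.5635
R_per_t = 1.4 + 0.609 + 0.5635 = 2.5725 N/t
R_total = 2.5725 * 88 = 226.38 N

226.38


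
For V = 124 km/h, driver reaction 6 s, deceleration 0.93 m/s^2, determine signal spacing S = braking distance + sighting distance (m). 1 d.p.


V = 124 / 3.6 = 34.4444 m/s
Braking distance = 34.4444^2 / (2*0.93) = 637.8601 m
Sighting distance = 34.4444 * 6 = 206.6667 m
S = 637.8601 + 206.6667 = 844.5 m

844.5


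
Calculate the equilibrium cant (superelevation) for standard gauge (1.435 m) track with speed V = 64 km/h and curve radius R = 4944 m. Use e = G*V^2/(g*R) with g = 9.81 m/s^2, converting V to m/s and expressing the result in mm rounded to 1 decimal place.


Convert speed: V = 64 / 3.6 = 17.7778 m/s
Apply formula: e = 1.435 * 17.7778^2 / (9.81 * 4944)
e = 1.435 * 316.0494 / 48500.64
e = 0.009351 m = 9.4 mm

9.4


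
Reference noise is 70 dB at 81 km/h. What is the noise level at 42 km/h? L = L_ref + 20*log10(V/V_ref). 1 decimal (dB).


V/V_ref = 42 / 81 = 0.518519
log10(0.518519) = -0.285236
20 * -0.285236 = -5.7047
L = 70 + -5.7047 = 64.3 dB

64.3


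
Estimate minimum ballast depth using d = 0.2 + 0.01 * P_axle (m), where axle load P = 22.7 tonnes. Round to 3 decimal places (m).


d = 0.2 + 0.01 * 22.7
d = 0.2 + 0.227
d = 0.427 m

0.427


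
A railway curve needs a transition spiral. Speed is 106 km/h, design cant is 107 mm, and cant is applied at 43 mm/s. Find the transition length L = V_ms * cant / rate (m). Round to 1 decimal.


Convert speed: V = 106 / 3.6 = 29.4444 m/s
L = 29.4444 * 107 / 43
L = 3150.5556 / 43
L = 73.3 m

73.3


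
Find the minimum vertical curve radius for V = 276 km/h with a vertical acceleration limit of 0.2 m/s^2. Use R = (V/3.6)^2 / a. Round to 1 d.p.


Convert speed: V = 276 / 3.6 = 76.6667 m/s
V^2 = 5877.7778 m^2/s^2
R_v = 5877.7778 / 0.2
R_v = 29388.9 m

29388.9


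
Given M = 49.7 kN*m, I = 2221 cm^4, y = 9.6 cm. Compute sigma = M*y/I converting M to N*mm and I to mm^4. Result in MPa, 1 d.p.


Convert units:
M = 49.7 kN*m = 49700000 N*mm
y = 9.6 cm = 96 mm
I = 2221 cm^4 = 22210000 mm^4
sigma = 49700000 * 96 / 22210000
sigma = 214.8 MPa

214.8


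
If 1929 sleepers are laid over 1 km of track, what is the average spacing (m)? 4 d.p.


Spacing = 1000 m / number of sleepers
Spacing = 1000 / 1929
Spacing = 0.5184 m

0.5184


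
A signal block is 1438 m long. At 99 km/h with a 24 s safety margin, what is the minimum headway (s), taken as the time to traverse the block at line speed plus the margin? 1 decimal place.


V = 99 / 3.6 = 27.5 m/s
Block traversal time = 1438 / 27.5 = 52.2909 s
Headway = 52.2909 + 24
Headway = 76.3 s

76.3


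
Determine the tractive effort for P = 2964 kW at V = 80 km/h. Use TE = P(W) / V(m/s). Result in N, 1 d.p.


Convert: P = 2964 kW = 2964000 W
V = 80 / 3.6 = 22.2222 m/s
TE = 2964000 / 22.2222
TE = 133380.0 N

133380.0


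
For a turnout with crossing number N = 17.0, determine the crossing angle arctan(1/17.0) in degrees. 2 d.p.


1/N = 1/17.0 = 0.058824
angle = arctan(0.058824) = 0.058756 rad
angle = 0.058756 * 180/pi = 3.37 degrees

3.37


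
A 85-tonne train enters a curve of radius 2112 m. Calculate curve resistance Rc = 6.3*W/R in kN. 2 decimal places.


Rc = 6.3 * W / R
Rc = 6.3 * 85 / 2112
Rc = 535.5 / 2112
Rc = 0.25 kN

0.25


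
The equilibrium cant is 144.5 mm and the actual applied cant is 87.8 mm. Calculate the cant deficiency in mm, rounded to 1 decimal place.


Cant deficiency = equilibrium cant - actual cant
CD = 144.5 - 87.8
CD = 56.7 mm

56.7


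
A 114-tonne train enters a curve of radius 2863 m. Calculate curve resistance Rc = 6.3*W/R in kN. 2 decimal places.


Rc = 6.3 * W / R
Rc = 6.3 * 114 / 2863
Rc = 718.2 / 2863
Rc = 0.25 kN

0.25


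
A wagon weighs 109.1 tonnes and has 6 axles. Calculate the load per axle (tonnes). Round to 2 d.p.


Load per axle = total weight / number of axles
Load = 109.1 / 6
Load = 18.18 tonnes

18.18


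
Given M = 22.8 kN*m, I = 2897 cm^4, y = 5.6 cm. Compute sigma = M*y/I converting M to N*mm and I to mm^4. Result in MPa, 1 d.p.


Convert units:
M = 22.8 kN*m = 22800000 N*mm
y = 5.6 cm = 56 mm
I = 2897 cm^4 = 28970000 mm^4
sigma = 22800000 * 56 / 28970000
sigma = 44.1 MPa

44.1


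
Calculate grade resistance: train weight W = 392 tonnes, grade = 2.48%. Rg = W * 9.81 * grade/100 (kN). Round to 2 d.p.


Rg = W * 9.81 * grade / 100
Rg = 392 * 9.81 * 2.48 / 100
Rg = 3845.52 * 0.0248
Rg = 95.37 kN

95.37


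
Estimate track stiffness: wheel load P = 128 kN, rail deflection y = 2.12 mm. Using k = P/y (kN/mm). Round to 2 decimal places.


Track stiffness k = P / y
k = 128 / 2.12
k = 60.38 kN/mm

60.38


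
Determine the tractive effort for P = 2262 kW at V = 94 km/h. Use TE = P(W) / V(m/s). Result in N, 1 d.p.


Convert: P = 2262 kW = 2262000 W
V = 94 / 3.6 = 26.1111 m/s
TE = 2262000 / 26.1111
TE = 86629.8 N

86629.8


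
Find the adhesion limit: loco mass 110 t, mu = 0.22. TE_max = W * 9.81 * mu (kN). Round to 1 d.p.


TE_max = W * g * mu
TE_max = 110 * 9.81 * 0.22
TE_max = 1079.1 * 0.22
TE_max = 237.4 kN

237.4


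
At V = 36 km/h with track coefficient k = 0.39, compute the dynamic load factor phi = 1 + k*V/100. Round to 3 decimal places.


phi = 1 + k * V / 100
phi = 1 + 0.39 * 36 / 100
phi = 1 + 0.1404
phi = 1.140

1.140


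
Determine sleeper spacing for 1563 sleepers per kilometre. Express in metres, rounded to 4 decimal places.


Spacing = 1000 m / number of sleepers
Spacing = 1000 / 1563
Spacing = 0.6398 m

0.6398


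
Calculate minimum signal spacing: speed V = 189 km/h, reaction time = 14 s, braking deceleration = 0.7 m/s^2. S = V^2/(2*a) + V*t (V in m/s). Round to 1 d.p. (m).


V = 189 / 3.6 = 52.5 m/s
Braking distance = 52.5^2 / (2*0.7) = 1968.75 m
Sighting distance = 52.5 * 14 = 735.0 m
S = 1968.75 + 735.0 = 2703.8 m

2703.8


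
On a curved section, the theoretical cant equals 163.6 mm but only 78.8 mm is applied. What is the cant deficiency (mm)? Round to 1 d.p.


Cant deficiency = equilibrium cant - actual cant
CD = 163.6 - 78.8
CD = 84.8 mm

84.8


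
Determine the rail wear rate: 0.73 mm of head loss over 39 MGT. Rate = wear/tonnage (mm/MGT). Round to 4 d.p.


Wear rate = total wear / cumulative tonnage
Rate = 0.73 / 39
Rate = 0.0187 mm/MGT

0.0187


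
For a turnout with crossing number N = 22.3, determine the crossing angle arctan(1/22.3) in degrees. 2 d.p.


1/N = 1/22.3 = 0.044843
angle = arctan(0.044843) = 0.044813 rad
angle = 0.044813 * 180/pi = 2.57 degrees

2.57


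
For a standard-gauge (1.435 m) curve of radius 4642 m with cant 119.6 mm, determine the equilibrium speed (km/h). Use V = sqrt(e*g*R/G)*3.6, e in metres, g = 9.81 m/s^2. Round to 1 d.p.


Convert cant: e = 119.6 mm = 0.1196 m
V_ms = sqrt(0.1196 * 9.81 * 4642 / 1.435)
V_ms = sqrt(3795.363897) = 61.6065 m/s
V = 61.6065 * 3.6 = 221.8 km/h

221.8


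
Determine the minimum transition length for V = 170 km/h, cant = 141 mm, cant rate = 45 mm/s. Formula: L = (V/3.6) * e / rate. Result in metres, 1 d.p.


Convert speed: V = 170 / 3.6 = 47.2222 m/s
L = 47.2222 * 141 / 45
L = 6658.3333 / 45
L = 148.0 m

148.0


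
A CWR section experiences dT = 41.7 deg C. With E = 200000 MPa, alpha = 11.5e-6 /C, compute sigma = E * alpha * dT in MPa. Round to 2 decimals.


sigma = E * alpha * dT
sigma = 200000 * 11.5e-6 * 41.7
sigma = 2.3 * 41.7
sigma = 95.91 MPa

95.91


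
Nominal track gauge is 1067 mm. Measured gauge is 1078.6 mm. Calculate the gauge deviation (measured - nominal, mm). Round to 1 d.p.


Deviation = measured - nominal
Deviation = 1078.6 - 1067
Deviation = 11.6 mm

11.6


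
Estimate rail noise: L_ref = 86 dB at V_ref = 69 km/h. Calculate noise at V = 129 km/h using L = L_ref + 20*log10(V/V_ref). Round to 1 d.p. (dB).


V/V_ref = 129 / 69 = 1.869565
log10(1.869565) = 0.271741
20 * 0.271741 = 5.4348
L = 86 + 5.4348 = 91.4 dB

91.4


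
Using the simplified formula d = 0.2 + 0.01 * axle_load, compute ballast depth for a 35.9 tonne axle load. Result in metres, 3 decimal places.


d = 0.2 + 0.01 * 35.9
d = 0.2 + 0.359
d = 0.559 m

0.559


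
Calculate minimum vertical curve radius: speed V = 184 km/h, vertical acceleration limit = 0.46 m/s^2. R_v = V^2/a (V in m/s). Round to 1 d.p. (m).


Convert speed: V = 184 / 3.6 = 51.1111 m/s
V^2 = 2612.3457 m^2/s^2
R_v = 2612.3457 / 0.46
R_v = 5679.0 m

5679.0


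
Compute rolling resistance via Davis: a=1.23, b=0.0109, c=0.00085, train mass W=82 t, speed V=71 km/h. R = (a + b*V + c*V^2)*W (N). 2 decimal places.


b*V = 0.0109 * 71 = 0.7739
c*V^2 = 0.00085 * 5041 = 4.28485
R_per_t = 1.23 + 0.7739 + 4.28485 = 6.28875 N/t
R_total = 6.28875 * 82 = 515.68 N

515.68


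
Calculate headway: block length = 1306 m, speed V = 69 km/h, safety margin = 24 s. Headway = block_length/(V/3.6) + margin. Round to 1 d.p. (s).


V = 69 / 3.6 = 19.1667 m/s
Block traversal time = 1306 / 19.1667 = 68.1391 s
Headway = 68.1391 + 24
Headway = 92.1 s

92.1


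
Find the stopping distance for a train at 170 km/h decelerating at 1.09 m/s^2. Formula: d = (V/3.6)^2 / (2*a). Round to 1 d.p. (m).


Convert speed: V = 170 / 3.6 = 47.2222 m/s
V^2 = 2229.9383
d = 2229.9383 / (2 * 1.09)
d = 2229.9383 / 2.18
d = 1022.9 m

1022.9


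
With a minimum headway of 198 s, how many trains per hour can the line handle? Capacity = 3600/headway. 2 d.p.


Capacity = 3600 / headway
Capacity = 3600 / 198
Capacity = 18.18 trains/hour

18.18


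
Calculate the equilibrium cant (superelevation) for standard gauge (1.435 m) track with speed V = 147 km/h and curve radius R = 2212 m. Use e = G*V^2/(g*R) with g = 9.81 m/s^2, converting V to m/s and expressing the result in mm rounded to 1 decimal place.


Convert speed: V = 147 / 3.6 = 40.8333 m/s
Apply formula: e = 1.435 * 40.8333^2 / (9.81 * 2212)
e = 1.435 * 1667.3611 / 21699.72
e = 0.110262 m = 110.3 mm

110.3


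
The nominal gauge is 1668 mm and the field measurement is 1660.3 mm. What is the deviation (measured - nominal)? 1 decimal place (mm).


Deviation = measured - nominal
Deviation = 1660.3 - 1668
Deviation = -7.7 mm

-7.7


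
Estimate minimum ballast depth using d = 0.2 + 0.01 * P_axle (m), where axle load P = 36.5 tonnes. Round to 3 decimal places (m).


d = 0.2 + 0.01 * 36.5
d = 0.2 + 0.365
d = 0.565 m

0.565


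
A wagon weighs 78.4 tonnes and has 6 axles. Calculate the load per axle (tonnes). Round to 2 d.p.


Load per axle = total weight / number of axles
Load = 78.4 / 6
Load = 13.07 tonnes

13.07


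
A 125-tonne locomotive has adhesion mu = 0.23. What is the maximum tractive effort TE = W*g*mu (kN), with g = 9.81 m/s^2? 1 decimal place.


TE_max = W * g * mu
TE_max = 125 * 9.81 * 0.23
TE_max = 1226.25 * 0.23
TE_max = 282.0 kN

282.0


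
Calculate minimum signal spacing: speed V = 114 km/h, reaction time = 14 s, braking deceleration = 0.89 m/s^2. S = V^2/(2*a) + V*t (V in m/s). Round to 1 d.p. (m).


V = 114 / 3.6 = 31.6667 m/s
Braking distance = 31.6667^2 / (2*0.89) = 563.3583 m
Sighting distance = 31.6667 * 14 = 443.3333 m
S = 563.3583 + 443.3333 = 1006.7 m

1006.7


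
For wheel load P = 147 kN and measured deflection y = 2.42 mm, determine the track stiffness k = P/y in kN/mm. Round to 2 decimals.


Track stiffness k = P / y
k = 147 / 2.42
k = 60.74 kN/mm

60.74


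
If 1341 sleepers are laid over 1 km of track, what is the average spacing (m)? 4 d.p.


Spacing = 1000 m / number of sleepers
Spacing = 1000 / 1341
Spacing = 0.7457 m

0.7457


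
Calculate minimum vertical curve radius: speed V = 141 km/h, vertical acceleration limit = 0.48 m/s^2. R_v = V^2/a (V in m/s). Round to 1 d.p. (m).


Convert speed: V = 141 / 3.6 = 39.1667 m/s
V^2 = 1534.0278 m^2/s^2
R_v = 1534.0278 / 0.48
R_v = 3195.9 m

3195.9


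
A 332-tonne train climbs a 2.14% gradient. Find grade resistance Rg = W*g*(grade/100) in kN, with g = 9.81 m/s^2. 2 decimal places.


Rg = W * 9.81 * grade / 100
Rg = 332 * 9.81 * 2.14 / 100
Rg = 3256.92 * 0.0214
Rg = 69.70 kN

69.70


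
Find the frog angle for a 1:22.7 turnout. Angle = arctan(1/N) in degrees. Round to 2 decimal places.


1/N = 1/22.7 = 0.044053
angle = arctan(0.044053) = 0.044024 rad
angle = 0.044024 * 180/pi = 2.52 degrees

2.52


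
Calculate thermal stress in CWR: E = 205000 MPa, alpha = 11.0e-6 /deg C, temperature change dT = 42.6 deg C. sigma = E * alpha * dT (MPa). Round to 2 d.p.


sigma = E * alpha * dT
sigma = 205000 * 11.0e-6 * 42.6
sigma = 2.255 * 42.6
sigma = 96.06 MPa

96.06


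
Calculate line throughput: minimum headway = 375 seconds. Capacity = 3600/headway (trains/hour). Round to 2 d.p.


Capacity = 3600 / headway
Capacity = 3600 / 375
Capacity = 9.60 trains/hour

9.60


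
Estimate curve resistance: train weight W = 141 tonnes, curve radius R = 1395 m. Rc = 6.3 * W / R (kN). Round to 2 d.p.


Rc = 6.3 * W / R
Rc = 6.3 * 141 / 1395
Rc = 888.3 / 1395
Rc = 0.64 kN

0.64


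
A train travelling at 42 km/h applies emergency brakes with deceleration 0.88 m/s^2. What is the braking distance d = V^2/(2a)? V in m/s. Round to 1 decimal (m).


Convert speed: V = 42 / 3.6 = 11.6667 m/s
V^2 = 136.1111
d = 136.1111 / (2 * 0.88)
d = 136.1111 / 1.76
d = 77.3 m

77.3


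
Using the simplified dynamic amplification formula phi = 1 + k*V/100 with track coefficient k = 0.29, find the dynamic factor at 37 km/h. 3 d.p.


phi = 1 + k * V / 100
phi = 1 + 0.29 * 37 / 100
phi = 1 + 0.1073
phi = 1.107

1.107


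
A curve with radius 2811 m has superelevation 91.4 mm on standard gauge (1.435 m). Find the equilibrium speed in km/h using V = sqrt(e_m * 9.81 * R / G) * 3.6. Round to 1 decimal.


Convert cant: e = 91.4 mm = 0.0914 m
V_ms = sqrt(0.0914 * 9.81 * 2811 / 1.435)
V_ms = sqrt(1756.402909) = 41.9095 m/s
V = 41.9095 * 3.6 = 150.9 km/h

150.9


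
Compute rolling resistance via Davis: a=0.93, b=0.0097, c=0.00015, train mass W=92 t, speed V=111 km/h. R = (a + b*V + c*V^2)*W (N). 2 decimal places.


b*V = 0.0097 * 111 = 1.0767
c*V^2 = 0.00015 * 12321 = 1.84815
R_per_t = 0.93 + 1.0767 + 1.84815 = 3.85485 N/t
R_total = 3.85485 * 92 = 354.65 N

354.65


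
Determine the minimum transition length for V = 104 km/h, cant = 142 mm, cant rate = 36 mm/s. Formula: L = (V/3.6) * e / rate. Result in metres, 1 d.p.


Convert speed: V = 104 / 3.6 = 28.8889 m/s
L = 28.8889 * 142 / 36
L = 4102.2222 / 36
L = 114.0 m

114.0


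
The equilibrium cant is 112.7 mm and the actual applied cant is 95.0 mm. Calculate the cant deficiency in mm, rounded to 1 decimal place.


Cant deficiency = equilibrium cant - actual cant
CD = 112.7 - 95.0
CD = 17.7 mm

17.7


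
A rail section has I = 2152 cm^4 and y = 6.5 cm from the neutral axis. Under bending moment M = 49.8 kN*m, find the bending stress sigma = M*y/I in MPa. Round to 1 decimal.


Convert units:
M = 49.8 kN*m = 49800000 N*mm
y = 6.5 cm = 65 mm
I = 2152 cm^4 = 21520000 mm^4
sigma = 49800000 * 65 / 21520000
sigma = 150.4 MPa

150.4


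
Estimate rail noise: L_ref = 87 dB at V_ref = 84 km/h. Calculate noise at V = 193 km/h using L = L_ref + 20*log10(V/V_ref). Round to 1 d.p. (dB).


V/V_ref = 193 / 84 = 2.297619
log10(2.297619) = 0.361278
20 * 0.361278 = 7.2256
L = 87 + 7.2256 = 94.2 dB

94.2


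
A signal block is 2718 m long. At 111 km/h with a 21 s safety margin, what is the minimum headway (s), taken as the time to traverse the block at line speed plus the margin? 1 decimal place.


V = 111 / 3.6 = 30.8333 m/s
Block traversal time = 2718 / 30.8333 = 88.1514 s
Headway = 88.1514 + 21
Headway = 109.2 s

109.2


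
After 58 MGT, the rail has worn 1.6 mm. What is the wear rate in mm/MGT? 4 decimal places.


Wear rate = total wear / cumulative tonnage
Rate = 1.6 / 58
Rate = 0.0276 mm/MGT

0.0276


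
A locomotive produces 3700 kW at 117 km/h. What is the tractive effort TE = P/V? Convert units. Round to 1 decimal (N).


Convert: P = 3700 kW = 3700000 W
V = 117 / 3.6 = 32.5 m/s
TE = 3700000 / 32.5
TE = 113846.2 N

113846.2


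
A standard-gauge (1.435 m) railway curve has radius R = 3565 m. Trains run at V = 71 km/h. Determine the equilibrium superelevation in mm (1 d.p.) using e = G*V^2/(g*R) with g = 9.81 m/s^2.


Convert speed: V = 71 / 3.6 = 19.7222 m/s
Apply formula: e = 1.435 * 19.7222^2 / (9.81 * 3565)
e = 1.435 * 388.966 / 34972.65
e = 0.01596 m = 16.0 mm

16.0


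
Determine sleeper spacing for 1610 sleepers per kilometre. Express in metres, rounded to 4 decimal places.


Spacing = 1000 m / number of sleepers
Spacing = 1000 / 1610
Spacing = 0.6211 m

0.6211


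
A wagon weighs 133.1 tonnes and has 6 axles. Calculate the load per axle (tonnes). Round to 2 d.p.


Load per axle = total weight / number of axles
Load = 133.1 / 6
Load = 22.18 tonnes

22.18


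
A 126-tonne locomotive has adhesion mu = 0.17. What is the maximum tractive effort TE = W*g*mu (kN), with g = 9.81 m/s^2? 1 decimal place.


TE_max = W * g * mu
TE_max = 126 * 9.81 * 0.17
TE_max = 1236.06 * 0.17
TE_max = 210.1 kN

210.1


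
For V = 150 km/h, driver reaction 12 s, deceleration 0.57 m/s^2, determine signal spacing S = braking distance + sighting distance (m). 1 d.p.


V = 150 / 3.6 = 41.6667 m/s
Braking distance = 41.6667^2 / (2*0.57) = 1522.9045 m
Sighting distance = 41.6667 * 12 = 500.0 m
S = 1522.9045 + 500.0 = 2022.9 m

2022.9


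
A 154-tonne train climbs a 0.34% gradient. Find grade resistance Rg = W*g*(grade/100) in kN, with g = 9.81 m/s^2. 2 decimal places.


Rg = W * 9.81 * grade / 100
Rg = 154 * 9.81 * 0.34 / 100
Rg = 1510.74 * 0.0034
Rg = 5.14 kN

5.14


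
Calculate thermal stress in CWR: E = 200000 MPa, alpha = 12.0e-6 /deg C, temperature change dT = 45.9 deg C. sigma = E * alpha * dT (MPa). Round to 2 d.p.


sigma = E * alpha * dT
sigma = 200000 * 12.0e-6 * 45.9
sigma = 2.4 * 45.9
sigma = 110.16 MPa

110.16


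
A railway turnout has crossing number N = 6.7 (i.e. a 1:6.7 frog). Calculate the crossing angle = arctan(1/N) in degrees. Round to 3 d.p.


1/N = 1/6.7 = 0.149254
angle = arctan(0.149254) = 0.14816 rad
angle = 0.14816 * 180/pi = 8.489 degrees

8.489


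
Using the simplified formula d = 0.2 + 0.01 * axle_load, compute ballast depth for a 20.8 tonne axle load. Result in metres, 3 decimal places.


d = 0.2 + 0.01 * 20.8
d = 0.2 + 0.208
d = 0.408 m

0.408


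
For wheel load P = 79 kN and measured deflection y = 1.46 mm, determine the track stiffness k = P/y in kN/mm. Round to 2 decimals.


Track stiffness k = P / y
k = 79 / 1.46
k = 54.11 kN/mm

54.11


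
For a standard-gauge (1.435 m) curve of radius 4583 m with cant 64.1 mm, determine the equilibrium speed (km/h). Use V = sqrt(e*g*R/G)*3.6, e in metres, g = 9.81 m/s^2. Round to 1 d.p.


Convert cant: e = 64.1 mm = 0.0641 m
V_ms = sqrt(0.0641 * 9.81 * 4583 / 1.435)
V_ms = sqrt(2008.283375) = 44.8139 m/s
V = 44.8139 * 3.6 = 161.3 km/h

161.3


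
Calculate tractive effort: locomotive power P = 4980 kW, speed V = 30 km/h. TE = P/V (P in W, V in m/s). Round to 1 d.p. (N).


Convert: P = 4980 kW = 4980000 W
V = 30 / 3.6 = 8.3333 m/s
TE = 4980000 / 8.3333
TE = 597600.0 N

597600.0


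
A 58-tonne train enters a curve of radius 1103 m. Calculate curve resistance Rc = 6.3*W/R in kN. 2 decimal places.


Rc = 6.3 * W / R
Rc = 6.3 * 58 / 1103
Rc = 365.4 / 1103
Rc = 0.33 kN

0.33


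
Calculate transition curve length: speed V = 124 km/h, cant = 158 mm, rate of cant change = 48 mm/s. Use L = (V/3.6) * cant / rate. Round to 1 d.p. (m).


Convert speed: V = 124 / 3.6 = 34.4444 m/s
L = 34.4444 * 158 / 48
L = 5442.2222 / 48
L = 113.4 m

113.4


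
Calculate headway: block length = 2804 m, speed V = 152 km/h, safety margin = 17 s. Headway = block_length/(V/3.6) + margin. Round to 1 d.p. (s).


V = 152 / 3.6 = 42.2222 m/s
Block traversal time = 2804 / 42.2222 = 66.4105 s
Headway = 66.4105 + 17
Headway = 83.4 s

83.4


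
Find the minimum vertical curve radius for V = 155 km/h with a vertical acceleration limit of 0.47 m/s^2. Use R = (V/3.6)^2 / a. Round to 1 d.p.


Convert speed: V = 155 / 3.6 = 43.0556 m/s
V^2 = 1853.7809 m^2/s^2
R_v = 1853.7809 / 0.47
R_v = 3944.2 m

3944.2


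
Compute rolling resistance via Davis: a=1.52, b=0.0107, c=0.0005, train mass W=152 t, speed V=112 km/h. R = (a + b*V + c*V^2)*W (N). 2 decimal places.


b*V = 0.0107 * 112 = 1.1984
c*V^2 = 0.0005 * 12544 = 6.272
R_per_t = 1.52 + 1.1984 + 6.272 = 8.9904 N/t
R_total = 8.9904 * 152 = 1366.54 N

1366.54


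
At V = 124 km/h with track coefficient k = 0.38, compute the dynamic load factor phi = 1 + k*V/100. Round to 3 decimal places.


phi = 1 + k * V / 100
phi = 1 + 0.38 * 124 / 100
phi = 1 + 0.4712
phi = 1.471

1.471


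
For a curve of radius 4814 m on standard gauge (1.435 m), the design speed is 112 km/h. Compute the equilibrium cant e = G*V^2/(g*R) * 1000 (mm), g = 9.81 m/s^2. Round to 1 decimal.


Convert speed: V = 112 / 3.6 = 31.1111 m/s
Apply formula: e = 1.435 * 31.1111^2 / (9.81 * 4814)
e = 1.435 * 967.9012 / 47225.34
e = 0.029411 m = 29.4 mm

29.4


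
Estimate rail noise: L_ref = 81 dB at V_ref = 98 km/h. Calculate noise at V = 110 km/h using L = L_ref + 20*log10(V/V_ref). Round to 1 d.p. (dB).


V/V_ref = 110 / 98 = 1.122449
log10(1.122449) = 0.050167
20 * 0.050167 = 1.0033
L = 81 + 1.0033 = 82.0 dB

82.0


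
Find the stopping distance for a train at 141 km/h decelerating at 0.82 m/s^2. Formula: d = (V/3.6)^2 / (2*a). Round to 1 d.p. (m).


Convert speed: V = 141 / 3.6 = 39.1667 m/s
V^2 = 1534.0278
d = 1534.0278 / (2 * 0.82)
d = 1534.0278 / 1.64
d = 935.4 m

935.4


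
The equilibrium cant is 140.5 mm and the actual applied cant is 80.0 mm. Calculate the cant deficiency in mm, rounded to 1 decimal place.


Cant deficiency = equilibrium cant - actual cant
CD = 140.5 - 80.0
CD = 60.5 mm

60.5


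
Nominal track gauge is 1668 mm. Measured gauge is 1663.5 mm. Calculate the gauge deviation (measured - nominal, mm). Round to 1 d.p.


Deviation = measured - nominal
Deviation = 1663.5 - 1668
Deviation = -4.5 mm

-4.5


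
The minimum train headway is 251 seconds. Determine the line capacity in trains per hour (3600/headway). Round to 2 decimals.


Capacity = 3600 / headway
Capacity = 3600 / 251
Capacity = 14.34 trains/hour

14.34


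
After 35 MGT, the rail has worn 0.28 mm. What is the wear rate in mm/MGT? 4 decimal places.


Wear rate = total wear / cumulative tonnage
Rate = 0.28 / 35
Rate = 0.0080 mm/MGT

0.0080


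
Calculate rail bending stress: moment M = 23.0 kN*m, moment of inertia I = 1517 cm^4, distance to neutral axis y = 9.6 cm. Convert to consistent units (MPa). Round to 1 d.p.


Convert units:
M = 23.0 kN*m = 23000000 N*mm
y = 9.6 cm = 96 mm
I = 1517 cm^4 = 15170000 mm^4
sigma = 23000000 * 96 / 15170000
sigma = 145.6 MPa

145.6


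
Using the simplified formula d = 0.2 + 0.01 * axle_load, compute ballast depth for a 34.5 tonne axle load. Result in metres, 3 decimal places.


d = 0.2 + 0.01 * 34.5
d = 0.2 + 0.345
d = 0.545 m

0.545


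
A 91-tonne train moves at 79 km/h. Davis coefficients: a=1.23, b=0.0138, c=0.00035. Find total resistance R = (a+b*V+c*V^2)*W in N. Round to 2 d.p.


b*V = 0.0138 * 79 = 1.0902
c*V^2 = 0.00035 * 6241 = 2.18435
R_per_t = 1.23 + 1.0902 + 2.18435 = 4.50455 N/t
R_total = 4.50455 * 91 = 409.91 N

409.91


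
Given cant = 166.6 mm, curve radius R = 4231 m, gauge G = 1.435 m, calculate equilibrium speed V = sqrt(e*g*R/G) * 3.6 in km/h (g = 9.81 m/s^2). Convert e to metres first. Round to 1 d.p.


Convert cant: e = 166.6 mm = 0.1666 m
V_ms = sqrt(0.1666 * 9.81 * 4231 / 1.435)
V_ms = sqrt(4818.758137) = 69.4173 m/s
V = 69.4173 * 3.6 = 249.9 km/h

249.9


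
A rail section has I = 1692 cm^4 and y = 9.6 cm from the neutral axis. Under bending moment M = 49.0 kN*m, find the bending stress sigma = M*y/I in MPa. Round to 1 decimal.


Convert units:
M = 49.0 kN*m = 49000000 N*mm
y = 9.6 cm = 96 mm
I = 1692 cm^4 = 16920000 mm^4
sigma = 49000000 * 96 / 16920000
sigma = 278.0 MPa

278.0


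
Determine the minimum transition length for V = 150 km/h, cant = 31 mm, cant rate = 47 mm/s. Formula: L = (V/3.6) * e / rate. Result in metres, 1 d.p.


Convert speed: V = 150 / 3.6 = 41.6667 m/s
L = 41.6667 * 31 / 47
L = 1291.6667 / 47
L = 27.5 m

27.5


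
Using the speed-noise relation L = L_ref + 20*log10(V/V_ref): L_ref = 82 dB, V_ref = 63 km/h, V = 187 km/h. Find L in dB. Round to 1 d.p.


V/V_ref = 187 / 63 = 2.968254
log10(2.968254) = 0.472501
20 * 0.472501 = 9.45
L = 82 + 9.45 = 91.5 dB

91.5


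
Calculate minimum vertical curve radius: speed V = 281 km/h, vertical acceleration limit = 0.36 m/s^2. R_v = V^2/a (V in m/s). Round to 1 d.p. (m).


Convert speed: V = 281 / 3.6 = 78.0556 m/s
V^2 = 6092.6698 m^2/s^2
R_v = 6092.6698 / 0.36
R_v = 16924.1 m

16924.1


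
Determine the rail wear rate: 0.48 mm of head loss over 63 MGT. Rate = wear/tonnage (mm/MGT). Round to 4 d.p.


Wear rate = total wear / cumulative tonnage
Rate = 0.48 / 63
Rate = 0.0076 mm/MGT

0.0076


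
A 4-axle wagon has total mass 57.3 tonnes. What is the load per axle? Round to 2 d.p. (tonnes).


Load per axle = total weight / number of axles
Load = 57.3 / 4
Load = 14.33 tonnes

14.33


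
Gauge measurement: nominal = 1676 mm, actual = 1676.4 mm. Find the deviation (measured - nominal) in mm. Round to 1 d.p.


Deviation = measured - nominal
Deviation = 1676.4 - 1676
Deviation = 0.4 mm

0.4
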